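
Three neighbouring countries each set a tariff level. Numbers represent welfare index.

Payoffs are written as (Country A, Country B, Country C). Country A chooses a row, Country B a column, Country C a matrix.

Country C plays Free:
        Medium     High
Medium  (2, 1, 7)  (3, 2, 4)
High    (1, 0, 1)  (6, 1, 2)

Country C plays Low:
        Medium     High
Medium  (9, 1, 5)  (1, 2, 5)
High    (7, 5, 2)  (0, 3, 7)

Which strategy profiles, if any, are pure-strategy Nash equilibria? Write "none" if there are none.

The unique pure-strategy Nash equilibrium is (Medium, High, Low).

(Medium, Medium, Free): Country B can switch to High (1 → 2). Not NE.
(Medium, Medium, Low): Country B can switch to High (1 → 2). Not NE.
(Medium, High, Free): Country A can switch to High (3 → 6). Not NE.
(Medium, High, Low): Country A gets 1, best alternative 0; Country B gets 2, best alternative 1; Country C gets 5, best alternative 4. No profitable deviation — NE.
(High, Medium, Free): Country A can switch to Medium (1 → 2). Not NE.
(High, Medium, Low): Country A can switch to Medium (7 → 9). Not NE.
(High, High, Free): Country C can switch to Low (2 → 7). Not NE.
(High, High, Low): Country A can switch to Medium (0 → 1). Not NE.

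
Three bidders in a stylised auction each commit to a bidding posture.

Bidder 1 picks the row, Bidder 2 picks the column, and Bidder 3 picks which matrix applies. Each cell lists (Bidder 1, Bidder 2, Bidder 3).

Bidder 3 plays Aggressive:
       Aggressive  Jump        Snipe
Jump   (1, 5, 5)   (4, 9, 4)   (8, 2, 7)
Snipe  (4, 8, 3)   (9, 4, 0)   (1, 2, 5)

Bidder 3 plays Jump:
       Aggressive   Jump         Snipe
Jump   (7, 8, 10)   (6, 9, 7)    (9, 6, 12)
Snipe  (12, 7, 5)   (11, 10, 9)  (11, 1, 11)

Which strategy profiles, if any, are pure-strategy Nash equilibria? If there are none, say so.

Bidder 1 against (Aggressive, Aggressive): payoffs 1, 4 → best response Snipe.
Bidder 1 against (Aggressive, Jump): payoffs 7, 12 → best response Snipe.
Bidder 1 against (Jump, Aggressive): payoffs 4, 9 → best response Snipe.
Bidder 1 against (Jump, Jump): payoffs 6, 11 → best response Snipe.
Bidder 1 against (Snipe, Aggressive): payoffs 8, 1 → best response Jump.
Bidder 1 against (Snipe, Jump): payoffs 9, 11 → best response Snipe.
Bidder 2 against (Jump, Aggressive): payoffs 5, 9, 2 → best response Jump.
Bidder 2 against (Jump, Jump): payoffs 8, 9, 6 → best response Jump.
Bidder 2 against (Snipe, Aggressive): payoffs 8, 4, 2 → best response Aggressive.
Bidder 2 against (Snipe, Jump): payoffs 7, 10, 1 → best response Jump.
Bidder 3 against (Jump, Aggressive): payoffs 5, 10 → best response Jump.
Bidder 3 against (Jump, Jump): payoffs 4, 7 → best response Jump.
Bidder 3 against (Jump, Snipe): payoffs 7, 12 → best response Jump.
Bidder 3 against (Snipe, Aggressive): payoffs 3, 5 → best response Jump.
Bidder 3 against (Snipe, Jump): payoffs 0, 9 → best response Jump.
Bidder 3 against (Snipe, Snipe): payoffs 5, 11 → best response Jump.
Mutual best responses: (Snipe, Jump, Jump).

(Snipe, Jump, Jump)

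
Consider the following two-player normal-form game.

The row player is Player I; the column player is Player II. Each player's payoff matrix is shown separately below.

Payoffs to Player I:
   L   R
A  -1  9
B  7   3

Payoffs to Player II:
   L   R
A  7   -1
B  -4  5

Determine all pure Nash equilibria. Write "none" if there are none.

There is no pure-strategy Nash equilibrium.

(A, L): Player I can switch to B (-1 → 7). Not NE.
(A, R): Player II can switch to L (-1 → 7). Not NE.
(B, L): Player II can switch to R (-4 → 5). Not NE.
(B, R): Player I can switch to A (3 → 9). Not NE.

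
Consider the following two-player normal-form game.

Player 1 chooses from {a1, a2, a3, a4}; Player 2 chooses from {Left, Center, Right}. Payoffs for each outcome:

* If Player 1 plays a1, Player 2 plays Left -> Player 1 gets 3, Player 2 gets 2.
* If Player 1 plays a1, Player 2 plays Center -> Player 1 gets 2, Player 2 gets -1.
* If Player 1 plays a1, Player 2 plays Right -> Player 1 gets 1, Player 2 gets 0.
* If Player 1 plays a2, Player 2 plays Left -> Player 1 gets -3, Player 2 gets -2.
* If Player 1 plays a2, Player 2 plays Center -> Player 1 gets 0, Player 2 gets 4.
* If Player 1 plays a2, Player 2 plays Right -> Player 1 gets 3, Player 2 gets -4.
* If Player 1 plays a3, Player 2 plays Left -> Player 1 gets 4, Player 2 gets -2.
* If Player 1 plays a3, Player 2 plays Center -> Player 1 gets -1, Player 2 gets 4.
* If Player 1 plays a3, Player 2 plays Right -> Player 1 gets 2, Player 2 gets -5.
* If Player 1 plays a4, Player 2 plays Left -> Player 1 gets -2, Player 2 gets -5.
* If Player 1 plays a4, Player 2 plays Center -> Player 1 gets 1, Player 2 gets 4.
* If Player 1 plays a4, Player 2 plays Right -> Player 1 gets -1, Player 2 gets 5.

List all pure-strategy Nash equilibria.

none

(a1, Left): Player 1 can switch to a3 (3 → 4). Not NE.
(a1, Center): Player 2 can switch to Left (-1 → 2). Not NE.
(a1, Right): Player 1 can switch to a2 (1 → 3). Not NE.
(a2, Left): Player 1 can switch to a1 (-3 → 3). Not NE.
(a2, Center): Player 1 can switch to a1 (0 → 2). Not NE.
(a2, Right): Player 2 can switch to Left (-4 → -2). Not NE.
(The remaining 6 profiles each have a profitable deviation by the same check.)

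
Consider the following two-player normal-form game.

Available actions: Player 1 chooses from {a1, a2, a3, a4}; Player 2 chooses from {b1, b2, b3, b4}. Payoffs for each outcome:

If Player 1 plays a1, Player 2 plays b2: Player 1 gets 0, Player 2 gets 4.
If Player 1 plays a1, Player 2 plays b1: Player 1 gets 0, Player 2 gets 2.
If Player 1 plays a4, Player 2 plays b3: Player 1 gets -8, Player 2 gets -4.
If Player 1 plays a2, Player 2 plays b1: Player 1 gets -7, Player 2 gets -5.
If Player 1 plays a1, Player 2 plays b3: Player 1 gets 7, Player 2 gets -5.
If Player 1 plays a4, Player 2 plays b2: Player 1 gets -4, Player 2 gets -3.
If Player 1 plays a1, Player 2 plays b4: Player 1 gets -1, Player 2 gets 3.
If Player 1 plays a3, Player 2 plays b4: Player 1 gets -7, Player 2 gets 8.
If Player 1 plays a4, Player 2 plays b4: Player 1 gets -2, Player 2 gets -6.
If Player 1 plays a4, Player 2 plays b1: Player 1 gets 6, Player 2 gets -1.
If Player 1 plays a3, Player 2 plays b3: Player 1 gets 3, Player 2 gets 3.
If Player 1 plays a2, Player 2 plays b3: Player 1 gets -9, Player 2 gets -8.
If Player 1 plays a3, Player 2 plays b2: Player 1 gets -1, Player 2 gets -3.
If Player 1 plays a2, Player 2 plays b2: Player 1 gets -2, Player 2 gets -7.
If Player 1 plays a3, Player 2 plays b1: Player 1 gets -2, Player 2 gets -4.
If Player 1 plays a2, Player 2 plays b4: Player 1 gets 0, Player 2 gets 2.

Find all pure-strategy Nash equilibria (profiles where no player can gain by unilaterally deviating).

Pure-strategy Nash equilibria: (a1, b2), (a2, b4), (a4, b1)

(a1, b1): Player 1 can switch to a4 (0 → 6). Not NE.
(a1, b2): Player 1 gets 0, best alternative -1; Player 2 gets 4, best alternative 3. No profitable deviation — NE.
(a1, b3): Player 2 can switch to b1 (-5 → 2). Not NE.
(a1, b4): Player 1 can switch to a2 (-1 → 0). Not NE.
(a2, b1): Player 1 can switch to a1 (-7 → 0). Not NE.
(a2, b2): Player 1 can switch to a1 (-2 → 0). Not NE.
(a2, b3): Player 1 can switch to a1 (-9 → 7). Not NE.
(a2, b4): Player 1 gets 0, best alternative -1; Player 2 gets 2, best alternative -5. No profitable deviation — NE.
(a3, b1): Player 1 can switch to a1 (-2 → 0). Not NE.
(a3, b2): Player 1 can switch to a1 (-1 → 0). Not NE.
(a3, b3): Player 1 can switch to a1 (3 → 7). Not NE.
(a3, b4): Player 1 can switch to a1 (-7 → -1). Not NE.
(a4, b1): Player 1 gets 6, best alternative 0; Player 2 gets -1, best alternative -3. No profitable deviation — NE.
(The remaining 3 profiles each have a profitable deviation by the same check.)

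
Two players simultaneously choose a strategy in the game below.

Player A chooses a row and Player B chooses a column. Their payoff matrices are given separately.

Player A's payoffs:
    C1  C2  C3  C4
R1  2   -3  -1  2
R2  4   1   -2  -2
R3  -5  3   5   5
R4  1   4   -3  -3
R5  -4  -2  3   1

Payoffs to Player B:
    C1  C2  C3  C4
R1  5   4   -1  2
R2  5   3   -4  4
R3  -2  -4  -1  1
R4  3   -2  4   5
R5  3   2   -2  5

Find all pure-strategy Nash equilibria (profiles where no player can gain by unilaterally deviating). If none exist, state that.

Player A against C1: payoffs 2, 4, -5, 1, -4 → best response R2.
Player A against C2: payoffs -3, 1, 3, 4, -2 → best response R4.
Player A against C3: payoffs -1, -2, 5, -3, 3 → best response R3.
Player A against C4: payoffs 2, -2, 5, -3, 1 → best response R3.
Player B against R1: payoffs 5, 4, -1, 2 → best response C1.
Player B against R2: payoffs 5, 3, -4, 4 → best response C1.
Player B against R3: payoffs -2, -4, -1, 1 → best response C4.
Player B against R4: payoffs 3, -2, 4, 5 → best response C4.
Player B against R5: payoffs 3, 2, -2, 5 → best response C4.
Mutual best responses: (R2, C1); (R3, C4).

The pure Nash equilibria are (R2, C1); (R3, C4).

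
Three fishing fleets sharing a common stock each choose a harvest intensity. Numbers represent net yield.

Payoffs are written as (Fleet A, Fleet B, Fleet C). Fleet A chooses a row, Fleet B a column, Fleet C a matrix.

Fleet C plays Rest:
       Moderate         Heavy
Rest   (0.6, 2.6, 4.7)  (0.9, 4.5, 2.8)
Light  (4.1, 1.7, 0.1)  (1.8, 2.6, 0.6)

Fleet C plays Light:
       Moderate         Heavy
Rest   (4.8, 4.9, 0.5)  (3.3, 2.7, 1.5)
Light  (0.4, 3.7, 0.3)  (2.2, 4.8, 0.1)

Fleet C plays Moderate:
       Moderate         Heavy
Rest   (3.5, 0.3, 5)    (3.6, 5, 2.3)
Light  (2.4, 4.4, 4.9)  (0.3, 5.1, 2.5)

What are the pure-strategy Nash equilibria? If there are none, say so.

For each player, find the best response to each opponent profile; mutual best responses are the pure NE.
Fleet A against (Moderate, Rest): payoffs 0.6, 4.1 → best response Light.
Fleet A against (Moderate, Light): payoffs 4.8, 0.4 → best response Rest.
Fleet A against (Moderate, Moderate): payoffs 3.5, 2.4 → best response Rest.
Fleet A against (Heavy, Rest): payoffs 0.9, 1.8 → best response Light.
Fleet A against (Heavy, Light): payoffs 3.3, 2.2 → best response Rest.
Fleet A against (Heavy, Moderate): payoffs 3.6, 0.3 → best response Rest.
Fleet B against (Rest, Rest): payoffs 2.6, 4.5 → best response Heavy.
Fleet B against (Rest, Light): payoffs 4.9, 2.7 → best response Moderate.
Fleet B against (Rest, Moderate): payoffs 0.3, 5 → best response Heavy.
Fleet B against (Light, Rest): payoffs 1.7, 2.6 → best response Heavy.
Fleet B against (Light, Light): payoffs 3.7, 4.8 → best response Heavy.
Fleet B against (Light, Moderate): payoffs 4.4, 5.1 → best response Heavy.
Fleet C against (Rest, Moderate): payoffs 4.7, 0.5, 5 → best response Moderate.
Fleet C against (Rest, Heavy): payoffs 2.8, 1.5, 2.3 → best response Rest.
Fleet C against (Light, Moderate): payoffs 0.1, 0.3, 4.9 → best response Moderate.
Fleet C against (Light, Heavy): payoffs 0.6, 0.1, 2.5 → best response Moderate.
No profile is a mutual best response for all players.

none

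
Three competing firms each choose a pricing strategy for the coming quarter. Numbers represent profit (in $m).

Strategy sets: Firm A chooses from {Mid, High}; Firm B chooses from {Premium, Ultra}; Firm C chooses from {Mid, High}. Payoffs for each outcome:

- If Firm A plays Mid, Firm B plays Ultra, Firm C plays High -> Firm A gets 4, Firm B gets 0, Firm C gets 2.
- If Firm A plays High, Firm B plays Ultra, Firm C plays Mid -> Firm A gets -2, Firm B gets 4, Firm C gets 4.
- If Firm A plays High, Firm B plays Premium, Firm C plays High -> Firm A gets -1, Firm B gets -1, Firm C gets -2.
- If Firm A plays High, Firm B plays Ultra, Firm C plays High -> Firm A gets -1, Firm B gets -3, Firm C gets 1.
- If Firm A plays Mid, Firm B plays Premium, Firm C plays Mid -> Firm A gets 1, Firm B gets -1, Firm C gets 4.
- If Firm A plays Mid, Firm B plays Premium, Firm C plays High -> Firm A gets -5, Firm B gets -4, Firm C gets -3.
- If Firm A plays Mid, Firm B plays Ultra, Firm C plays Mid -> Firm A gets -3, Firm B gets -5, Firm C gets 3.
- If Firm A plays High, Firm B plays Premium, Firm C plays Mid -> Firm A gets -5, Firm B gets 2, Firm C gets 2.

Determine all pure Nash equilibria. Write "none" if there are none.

Pure-strategy Nash equilibria: (Mid, Premium, Mid) and (High, Ultra, Mid)

For each player, find the best response to each opponent profile; mutual best responses are the pure NE.
Firm A against (Premium, Mid): payoffs 1, -5 → best response Mid.
Firm A against (Premium, High): payoffs -5, -1 → best response High.
Firm A against (Ultra, Mid): payoffs -3, -2 → best response High.
Firm A against (Ultra, High): payoffs 4, -1 → best response Mid.
Firm B against (Mid, Mid): payoffs -1, -5 → best response Premium.
Firm B against (Mid, High): payoffs -4, 0 → best response Ultra.
Firm B against (High, Mid): payoffs 2, 4 → best response Ultra.
Firm B against (High, High): payoffs -1, -3 → best response Premium.
Firm C against (Mid, Premium): payoffs 4, -3 → best response Mid.
Firm C against (Mid, Ultra): payoffs 3, 2 → best response Mid.
Firm C against (High, Premium): payoffs 2, -2 → best response Mid.
Firm C against (High, Ultra): payoffs 4, 1 → best response Mid.
Mutual best responses: (Mid, Premium, Mid); (High, Ultra, Mid).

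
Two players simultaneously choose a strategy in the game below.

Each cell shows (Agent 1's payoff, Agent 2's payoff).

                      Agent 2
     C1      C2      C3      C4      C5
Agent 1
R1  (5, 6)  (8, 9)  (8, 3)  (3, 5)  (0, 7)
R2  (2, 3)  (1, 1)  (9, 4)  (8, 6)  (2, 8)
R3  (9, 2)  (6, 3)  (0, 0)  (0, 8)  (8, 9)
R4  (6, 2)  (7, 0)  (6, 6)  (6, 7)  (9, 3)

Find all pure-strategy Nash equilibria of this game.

(R1, C1): Agent 1 can switch to R3 (5 → 9). Not NE.
(R1, C2): Agent 1 gets 8, best alternative 7; Agent 2 gets 9, best alternative 7. No profitable deviation — NE.
(R1, C3): Agent 1 can switch to R2 (8 → 9). Not NE.
(R1, C4): Agent 1 can switch to R2 (3 → 8). Not NE.
(R1, C5): Agent 1 can switch to R2 (0 → 2). Not NE.
(R2, C1): Agent 1 can switch to R1 (2 → 5). Not NE.
(R2, C2): Agent 1 can switch to R1 (1 → 8). Not NE.
(R2, C3): Agent 2 can switch to C4 (4 → 6). Not NE.
(R2, C4): Agent 2 can switch to C5 (6 → 8). Not NE.
(R2, C5): Agent 1 can switch to R3 (2 → 8). Not NE.
(R3, C1): Agent 2 can switch to C2 (2 → 3). Not NE.
(R3, C2): Agent 1 can switch to R1 (6 → 8). Not NE.
(R3, C3): Agent 1 can switch to R1 (0 → 8). Not NE.
(The remaining 7 profiles each have a profitable deviation by the same check.)

The unique pure-strategy Nash equilibrium is (R1, C2).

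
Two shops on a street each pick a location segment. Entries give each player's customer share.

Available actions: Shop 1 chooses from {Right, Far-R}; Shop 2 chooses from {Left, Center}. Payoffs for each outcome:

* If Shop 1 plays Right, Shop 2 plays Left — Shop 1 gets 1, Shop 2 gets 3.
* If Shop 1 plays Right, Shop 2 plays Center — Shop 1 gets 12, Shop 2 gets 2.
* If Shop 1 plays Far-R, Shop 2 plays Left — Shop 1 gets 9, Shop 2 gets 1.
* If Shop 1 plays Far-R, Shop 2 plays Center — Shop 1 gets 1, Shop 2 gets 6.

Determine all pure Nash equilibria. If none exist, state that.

This game has no pure Nash equilibrium.

(Right, Left): Shop 1 can switch to Far-R (1 → 9). Not NE.
(Right, Center): Shop 2 can switch to Left (2 → 3). Not NE.
(Far-R, Left): Shop 2 can switch to Center (1 → 6). Not NE.
(Far-R, Center): Shop 1 can switch to Right (1 → 12). Not NE.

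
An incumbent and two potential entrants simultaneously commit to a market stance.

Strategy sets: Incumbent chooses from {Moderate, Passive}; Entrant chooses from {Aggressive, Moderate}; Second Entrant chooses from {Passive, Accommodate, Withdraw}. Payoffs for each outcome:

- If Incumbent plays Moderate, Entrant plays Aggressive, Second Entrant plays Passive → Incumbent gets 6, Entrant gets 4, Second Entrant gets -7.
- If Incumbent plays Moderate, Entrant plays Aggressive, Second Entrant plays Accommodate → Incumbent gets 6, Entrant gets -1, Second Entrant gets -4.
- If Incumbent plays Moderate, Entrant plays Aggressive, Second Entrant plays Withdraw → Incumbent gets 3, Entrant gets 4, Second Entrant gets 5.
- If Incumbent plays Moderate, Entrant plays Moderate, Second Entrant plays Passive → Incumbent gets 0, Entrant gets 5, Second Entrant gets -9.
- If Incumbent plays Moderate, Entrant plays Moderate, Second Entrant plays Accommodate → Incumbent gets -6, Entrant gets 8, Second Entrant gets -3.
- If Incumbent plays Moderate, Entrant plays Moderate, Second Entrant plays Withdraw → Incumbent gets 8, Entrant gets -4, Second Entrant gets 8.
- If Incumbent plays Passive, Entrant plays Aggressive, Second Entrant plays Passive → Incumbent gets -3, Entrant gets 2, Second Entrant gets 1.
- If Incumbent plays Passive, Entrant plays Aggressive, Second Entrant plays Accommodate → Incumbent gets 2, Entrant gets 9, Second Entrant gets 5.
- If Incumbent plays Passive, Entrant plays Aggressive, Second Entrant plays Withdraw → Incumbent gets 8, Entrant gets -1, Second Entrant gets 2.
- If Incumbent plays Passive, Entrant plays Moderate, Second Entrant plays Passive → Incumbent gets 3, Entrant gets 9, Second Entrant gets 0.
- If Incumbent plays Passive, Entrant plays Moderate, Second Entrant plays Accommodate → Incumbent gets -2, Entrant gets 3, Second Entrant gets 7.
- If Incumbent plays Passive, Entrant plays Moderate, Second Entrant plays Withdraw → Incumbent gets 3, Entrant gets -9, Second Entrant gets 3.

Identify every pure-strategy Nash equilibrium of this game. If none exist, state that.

Incumbent against (Aggressive, Passive): payoffs 6, -3 → best response Moderate.
Incumbent against (Aggressive, Accommodate): payoffs 6, 2 → best response Moderate.
Incumbent against (Aggressive, Withdraw): payoffs 3, 8 → best response Passive.
Incumbent against (Moderate, Passive): payoffs 0, 3 → best response Passive.
Incumbent against (Moderate, Accommodate): payoffs -6, -2 → best response Passive.
Incumbent against (Moderate, Withdraw): payoffs 8, 3 → best response Moderate.
Entrant against (Moderate, Passive): payoffs 4, 5 → best response Moderate.
Entrant against (Moderate, Accommodate): payoffs -1, 8 → best response Moderate.
Entrant against (Moderate, Withdraw): payoffs 4, -4 → best response Aggressive.
Entrant against (Passive, Passive): payoffs 2, 9 → best response Moderate.
Entrant against (Passive, Accommodate): payoffs 9, 3 → best response Aggressive.
Entrant against (Passive, Withdraw): payoffs -1, -9 → best response Aggressive.
Second Entrant against (Moderate, Aggressive): payoffs -7, -4, 5 → best response Withdraw.
Second Entrant against (Moderate, Moderate): payoffs -9, -3, 8 → best response Withdraw.
Second Entrant against (Passive, Aggressive): payoffs 1, 5, 2 → best response Accommodate.
Second Entrant against (Passive, Moderate): payoffs 0, 7, 3 → best response Accommodate.
No profile is a mutual best response for all players.

There is no pure-strategy Nash equilibrium.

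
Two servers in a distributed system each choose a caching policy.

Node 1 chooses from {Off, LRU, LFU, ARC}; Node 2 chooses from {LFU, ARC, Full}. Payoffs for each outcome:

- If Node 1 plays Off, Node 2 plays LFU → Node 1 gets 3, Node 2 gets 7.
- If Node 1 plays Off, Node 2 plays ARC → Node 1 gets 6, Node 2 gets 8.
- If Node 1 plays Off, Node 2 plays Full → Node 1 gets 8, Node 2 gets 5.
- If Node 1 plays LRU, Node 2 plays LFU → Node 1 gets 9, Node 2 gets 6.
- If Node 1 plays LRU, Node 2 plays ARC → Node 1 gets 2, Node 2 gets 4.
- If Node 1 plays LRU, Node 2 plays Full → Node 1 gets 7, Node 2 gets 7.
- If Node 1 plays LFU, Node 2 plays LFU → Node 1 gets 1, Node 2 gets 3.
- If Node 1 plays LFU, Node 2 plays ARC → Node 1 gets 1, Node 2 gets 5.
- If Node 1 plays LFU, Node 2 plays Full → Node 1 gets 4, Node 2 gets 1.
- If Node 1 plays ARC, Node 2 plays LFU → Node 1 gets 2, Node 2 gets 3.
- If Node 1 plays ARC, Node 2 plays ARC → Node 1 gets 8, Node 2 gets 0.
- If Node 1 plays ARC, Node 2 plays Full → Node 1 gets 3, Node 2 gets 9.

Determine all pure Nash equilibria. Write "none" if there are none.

There is no pure-strategy Nash equilibrium.

Check each profile: it is a Nash equilibrium iff no player can strictly gain by switching unilaterally.
(Off, LFU): Node 1 can switch to LRU (3 → 9). Not NE.
(Off, ARC): Node 1 can switch to ARC (6 → 8). Not NE.
(Off, Full): Node 2 can switch to LFU (5 → 7). Not NE.
(LRU, LFU): Node 2 can switch to Full (6 → 7). Not NE.
(LRU, ARC): Node 1 can switch to Off (2 → 6). Not NE.
(LRU, Full): Node 1 can switch to Off (7 → 8). Not NE.
(LFU, LFU): Node 1 can switch to Off (1 → 3). Not NE.
(LFU, ARC): Node 1 can switch to Off (1 → 6). Not NE.
(LFU, Full): Node 1 can switch to Off (4 → 8). Not NE.
(ARC, LFU): Node 1 can switch to Off (2 → 3). Not NE.
(The remaining 2 profiles each have a profitable deviation by the same check.)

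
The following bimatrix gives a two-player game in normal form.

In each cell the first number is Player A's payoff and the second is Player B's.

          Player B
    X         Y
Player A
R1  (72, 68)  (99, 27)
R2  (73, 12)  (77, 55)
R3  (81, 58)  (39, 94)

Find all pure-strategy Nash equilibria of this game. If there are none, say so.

none

Mark each player's best response to every combination of opponents' strategies; a profile where every player is best-responding is a pure Nash equilibrium.
Player A against X: payoffs 72, 73, 81 → best response R3.
Player A against Y: payoffs 99, 77, 39 → best response R1.
Player B against R1: payoffs 68, 27 → best response X.
Player B against R2: payoffs 12, 55 → best response Y.
Player B against R3: payoffs 58, 94 → best response Y.
No profile is a mutual best response for all players.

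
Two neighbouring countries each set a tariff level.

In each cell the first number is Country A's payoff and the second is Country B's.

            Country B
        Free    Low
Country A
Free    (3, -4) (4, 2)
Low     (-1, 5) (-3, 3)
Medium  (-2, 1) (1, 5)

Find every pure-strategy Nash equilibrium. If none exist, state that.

Pure NE: (Free, Low)

Mark each player's best response to every combination of opponents' strategies; a profile where every player is best-responding is a pure Nash equilibrium.
Country A against Free: payoffs 3, -1, -2 → best response Free.
Country A against Low: payoffs 4, -3, 1 → best response Free.
Country B against Free: payoffs -4, 2 → best response Low.
Country B against Low: payoffs 5, 3 → best response Free.
Country B against Medium: payoffs 1, 5 → best response Low.
Mutual best responses: (Free, Low).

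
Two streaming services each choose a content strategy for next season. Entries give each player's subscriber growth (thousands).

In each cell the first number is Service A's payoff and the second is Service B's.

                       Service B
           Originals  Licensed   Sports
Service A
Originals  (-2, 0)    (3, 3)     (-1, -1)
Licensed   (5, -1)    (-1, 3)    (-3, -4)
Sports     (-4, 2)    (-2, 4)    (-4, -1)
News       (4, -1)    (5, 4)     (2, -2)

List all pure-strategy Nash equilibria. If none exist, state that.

Service A against Originals: payoffs -2, 5, -4, 4 → best response Licensed.
Service A against Licensed: payoffs 3, -1, -2, 5 → best response News.
Service A against Sports: payoffs -1, -3, -4, 2 → best response News.
Service B against Originals: payoffs 0, 3, -1 → best response Licensed.
Service B against Licensed: payoffs -1, 3, -4 → best response Licensed.
Service B against Sports: payoffs 2, 4, -1 → best response Licensed.
Service B against News: payoffs -1, 4, -2 → best response Licensed.
Mutual best responses: (News, Licensed).

The unique pure-strategy Nash equilibrium is (News, Licensed).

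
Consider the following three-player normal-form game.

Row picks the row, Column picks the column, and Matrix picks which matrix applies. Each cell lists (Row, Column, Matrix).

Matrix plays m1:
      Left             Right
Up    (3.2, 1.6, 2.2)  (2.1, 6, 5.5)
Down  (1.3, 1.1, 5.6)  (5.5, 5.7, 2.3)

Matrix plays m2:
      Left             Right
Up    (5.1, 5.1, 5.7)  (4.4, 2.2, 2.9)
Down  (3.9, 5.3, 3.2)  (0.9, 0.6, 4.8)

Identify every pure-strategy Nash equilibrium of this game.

(Up, Left, m1): Column can switch to Right (1.6 → 6). Not NE.
(Up, Left, m2): Row gets 5.1, best alternative 3.9; Column gets 5.1, best alternative 2.2; Matrix gets 5.7, best alternative 2.2. No profitable deviation — NE.
(Up, Right, m1): Row can switch to Down (2.1 → 5.5). Not NE.
(Up, Right, m2): Column can switch to Left (2.2 → 5.1). Not NE.
(Down, Left, m1): Row can switch to Up (1.3 → 3.2). Not NE.
(Down, Left, m2): Row can switch to Up (3.9 → 5.1). Not NE.
(Down, Right, m1): Matrix can switch to m2 (2.3 → 4.8). Not NE.
(The remaining 1 profile has a profitable deviation by the same check.)

Pure NE: (Up, Left, m2)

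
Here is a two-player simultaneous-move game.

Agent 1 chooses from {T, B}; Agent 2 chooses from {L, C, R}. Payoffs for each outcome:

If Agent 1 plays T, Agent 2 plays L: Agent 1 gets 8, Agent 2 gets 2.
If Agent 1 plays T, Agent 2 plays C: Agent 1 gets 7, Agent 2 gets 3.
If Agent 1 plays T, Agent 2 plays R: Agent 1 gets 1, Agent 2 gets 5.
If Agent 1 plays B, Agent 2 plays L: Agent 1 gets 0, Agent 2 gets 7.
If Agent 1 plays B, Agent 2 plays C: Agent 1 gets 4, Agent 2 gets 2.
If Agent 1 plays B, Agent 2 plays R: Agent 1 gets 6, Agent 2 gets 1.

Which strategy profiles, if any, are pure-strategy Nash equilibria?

none

For each player, find the best response to each opponent profile; mutual best responses are the pure NE.
Agent 1 against L: payoffs 8, 0 → best response T.
Agent 1 against C: payoffs 7, 4 → best response T.
Agent 1 against R: payoffs 1, 6 → best response B.
Agent 2 against T: payoffs 2, 3, 5 → best response R.
Agent 2 against B: payoffs 7, 2, 1 → best response L.
No profile is a mutual best response for all players.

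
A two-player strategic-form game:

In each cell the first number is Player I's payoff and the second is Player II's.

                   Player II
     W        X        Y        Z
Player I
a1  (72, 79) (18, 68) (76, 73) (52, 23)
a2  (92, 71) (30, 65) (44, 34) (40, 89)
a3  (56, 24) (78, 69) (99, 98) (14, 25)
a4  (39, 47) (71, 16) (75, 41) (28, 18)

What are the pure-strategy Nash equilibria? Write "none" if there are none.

The unique pure-strategy Nash equilibrium is (a3, Y).

(a1, W): Player I can switch to a2 (72 → 92). Not NE.
(a1, X): Player I can switch to a2 (18 → 30). Not NE.
(a1, Y): Player I can switch to a3 (76 → 99). Not NE.
(a1, Z): Player II can switch to W (23 → 79). Not NE.
(a2, W): Player II can switch to Z (71 → 89). Not NE.
(a2, X): Player I can switch to a3 (30 → 78). Not NE.
(a2, Y): Player I can switch to a1 (44 → 76). Not NE.
(a2, Z): Player I can switch to a1 (40 → 52). Not NE.
(a3, W): Player I can switch to a1 (56 → 72). Not NE.
(a3, X): Player II can switch to Y (69 → 98). Not NE.
(a3, Y): Player I gets 99, best alternative 76; Player II gets 98, best alternative 69. No profitable deviation — NE.
(The remaining 5 profiles each have a profitable deviation by the same check.)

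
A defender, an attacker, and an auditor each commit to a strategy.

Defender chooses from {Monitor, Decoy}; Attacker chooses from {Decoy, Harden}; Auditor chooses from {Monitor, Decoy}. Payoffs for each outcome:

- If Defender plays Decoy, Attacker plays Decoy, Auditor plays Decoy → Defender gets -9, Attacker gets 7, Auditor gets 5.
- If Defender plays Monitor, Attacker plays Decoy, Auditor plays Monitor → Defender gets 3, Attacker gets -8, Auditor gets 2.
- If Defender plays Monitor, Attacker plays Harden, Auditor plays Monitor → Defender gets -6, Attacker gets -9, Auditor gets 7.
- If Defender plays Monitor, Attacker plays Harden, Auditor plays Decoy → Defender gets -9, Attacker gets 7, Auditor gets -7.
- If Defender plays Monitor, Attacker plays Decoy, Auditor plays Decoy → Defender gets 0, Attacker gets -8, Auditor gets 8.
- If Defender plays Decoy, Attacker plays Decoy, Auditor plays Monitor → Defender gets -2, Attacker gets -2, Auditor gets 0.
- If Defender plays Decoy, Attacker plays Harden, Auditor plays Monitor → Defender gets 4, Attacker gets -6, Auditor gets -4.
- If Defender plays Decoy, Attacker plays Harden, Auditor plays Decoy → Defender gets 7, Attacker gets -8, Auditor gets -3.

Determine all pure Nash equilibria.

(Monitor, Decoy, Monitor): Auditor can switch to Decoy (2 → 8). Not NE.
(Monitor, Decoy, Decoy): Attacker can switch to Harden (-8 → 7). Not NE.
(Monitor, Harden, Monitor): Defender can switch to Decoy (-6 → 4). Not NE.
(Monitor, Harden, Decoy): Defender can switch to Decoy (-9 → 7). Not NE.
(Decoy, Decoy, Monitor): Defender can switch to Monitor (-2 → 3). Not NE.
(Decoy, Decoy, Decoy): Defender can switch to Monitor (-9 → 0). Not NE.
(Decoy, Harden, Monitor): Attacker can switch to Decoy (-6 → -2). Not NE.
(Decoy, Harden, Decoy): Attacker can switch to Decoy (-8 → 7). Not NE.

This game has no pure Nash equilibrium.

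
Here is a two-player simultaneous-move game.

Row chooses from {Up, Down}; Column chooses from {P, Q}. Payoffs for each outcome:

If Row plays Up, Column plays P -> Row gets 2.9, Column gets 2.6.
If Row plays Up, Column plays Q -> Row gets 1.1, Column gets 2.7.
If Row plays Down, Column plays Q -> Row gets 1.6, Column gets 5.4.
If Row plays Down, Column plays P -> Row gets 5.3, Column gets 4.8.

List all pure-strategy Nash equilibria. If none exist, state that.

Pure NE: (Down, Q)

For each strategy profile, look for a profitable unilateral deviation.
(Up, P): Row can switch to Down (2.9 → 5.3). Not NE.
(Up, Q): Row can switch to Down (1.1 → 1.6). Not NE.
(Down, P): Column can switch to Q (4.8 → 5.4). Not NE.
(Down, Q): Row gets 1.6, best alternative 1.1; Column gets 5.4, best alternative 4.8. No profitable deviation — NE.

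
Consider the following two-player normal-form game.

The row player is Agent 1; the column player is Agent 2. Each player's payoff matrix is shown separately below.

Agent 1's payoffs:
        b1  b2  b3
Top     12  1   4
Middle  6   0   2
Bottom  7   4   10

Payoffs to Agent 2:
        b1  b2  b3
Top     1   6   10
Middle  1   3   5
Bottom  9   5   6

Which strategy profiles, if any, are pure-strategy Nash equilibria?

(Top, b1): Agent 2 can switch to b2 (1 → 6). Not NE.
(Top, b2): Agent 1 can switch to Bottom (1 → 4). Not NE.
(Top, b3): Agent 1 can switch to Bottom (4 → 10). Not NE.
(Middle, b1): Agent 1 can switch to Top (6 → 12). Not NE.
(Middle, b2): Agent 1 can switch to Top (0 → 1). Not NE.
(Middle, b3): Agent 1 can switch to Top (2 → 4). Not NE.
(Bottom, b1): Agent 1 can switch to Top (7 → 12). Not NE.
(Bottom, b2): Agent 2 can switch to b1 (5 → 9). Not NE.
(Bottom, b3): Agent 2 can switch to b1 (6 → 9). Not NE.

This game has no pure Nash equilibrium.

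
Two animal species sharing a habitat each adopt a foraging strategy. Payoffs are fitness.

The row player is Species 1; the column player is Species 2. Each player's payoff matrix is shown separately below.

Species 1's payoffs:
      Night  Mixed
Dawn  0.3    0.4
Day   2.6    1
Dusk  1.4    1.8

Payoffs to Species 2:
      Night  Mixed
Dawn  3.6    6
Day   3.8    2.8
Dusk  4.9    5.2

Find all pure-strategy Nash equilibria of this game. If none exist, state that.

Species 1 against Night: payoffs 0.3, 2.6, 1.4 → best response Day.
Species 1 against Mixed: payoffs 0.4, 1, 1.8 → best response Dusk.
Species 2 against Dawn: payoffs 3.6, 6 → best response Mixed.
Species 2 against Day: payoffs 3.8, 2.8 → best response Night.
Species 2 against Dusk: payoffs 4.9, 5.2 → best response Mixed.
Mutual best responses: (Day, Night); (Dusk, Mixed).

(Day, Night) and (Dusk, Mixed)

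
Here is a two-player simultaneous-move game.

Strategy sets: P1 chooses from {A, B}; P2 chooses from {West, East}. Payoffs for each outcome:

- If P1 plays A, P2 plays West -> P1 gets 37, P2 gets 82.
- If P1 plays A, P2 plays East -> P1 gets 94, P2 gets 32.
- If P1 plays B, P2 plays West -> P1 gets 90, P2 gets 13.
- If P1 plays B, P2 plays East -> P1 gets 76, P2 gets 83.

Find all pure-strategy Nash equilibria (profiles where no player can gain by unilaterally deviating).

none

(A, West): P1 can switch to B (37 → 90). Not NE.
(A, East): P2 can switch to West (32 → 82). Not NE.
(B, West): P2 can switch to East (13 → 83). Not NE.
(B, East): P1 can switch to A (76 → 94). Not NE.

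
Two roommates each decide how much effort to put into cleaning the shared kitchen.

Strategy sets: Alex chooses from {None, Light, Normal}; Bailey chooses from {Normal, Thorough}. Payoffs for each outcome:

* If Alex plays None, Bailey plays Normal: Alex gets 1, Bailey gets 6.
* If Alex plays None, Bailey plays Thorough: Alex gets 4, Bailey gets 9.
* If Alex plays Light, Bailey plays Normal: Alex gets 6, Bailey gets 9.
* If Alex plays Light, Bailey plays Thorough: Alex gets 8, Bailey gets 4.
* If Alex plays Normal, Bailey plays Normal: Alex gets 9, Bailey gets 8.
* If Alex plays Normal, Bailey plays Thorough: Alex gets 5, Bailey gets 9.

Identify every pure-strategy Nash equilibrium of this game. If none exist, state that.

Alex against Normal: payoffs 1, 6, 9 → best response Normal.
Alex against Thorough: payoffs 4, 8, 5 → best response Light.
Bailey against None: payoffs 6, 9 → best response Thorough.
Bailey against Light: payoffs 9, 4 → best response Normal.
Bailey against Normal: payoffs 8, 9 → best response Thorough.
No profile is a mutual best response for all players.

There is no pure-strategy Nash equilibrium.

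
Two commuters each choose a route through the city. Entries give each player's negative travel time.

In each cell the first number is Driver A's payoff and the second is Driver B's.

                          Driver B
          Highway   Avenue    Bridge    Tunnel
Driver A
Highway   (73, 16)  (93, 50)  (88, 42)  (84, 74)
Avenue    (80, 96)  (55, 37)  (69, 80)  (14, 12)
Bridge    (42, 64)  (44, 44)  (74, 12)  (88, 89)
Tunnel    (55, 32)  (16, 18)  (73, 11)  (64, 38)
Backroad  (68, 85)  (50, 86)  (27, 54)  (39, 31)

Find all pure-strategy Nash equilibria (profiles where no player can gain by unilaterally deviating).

(Highway, Highway): Driver A can switch to Avenue (73 → 80). Not NE.
(Highway, Avenue): Driver B can switch to Tunnel (50 → 74). Not NE.
(Highway, Bridge): Driver B can switch to Avenue (42 → 50). Not NE.
(Highway, Tunnel): Driver A can switch to Bridge (84 → 88). Not NE.
(Avenue, Highway): Driver A gets 80, best alternative 73; Driver B gets 96, best alternative 80. No profitable deviation — NE.
(Avenue, Avenue): Driver A can switch to Highway (55 → 93). Not NE.
(Avenue, Bridge): Driver A can switch to Highway (69 → 88). Not NE.
(Avenue, Tunnel): Driver A can switch to Highway (14 → 84). Not NE.
(Bridge, Highway): Driver A can switch to Highway (42 → 73). Not NE.
(Bridge, Tunnel): Driver A gets 88, best alternative 84; Driver B gets 89, best alternative 64. No profitable deviation — NE.
(The remaining 10 profiles each have a profitable deviation by the same check.)

The pure Nash equilibria are (Avenue, Highway), (Bridge, Tunnel).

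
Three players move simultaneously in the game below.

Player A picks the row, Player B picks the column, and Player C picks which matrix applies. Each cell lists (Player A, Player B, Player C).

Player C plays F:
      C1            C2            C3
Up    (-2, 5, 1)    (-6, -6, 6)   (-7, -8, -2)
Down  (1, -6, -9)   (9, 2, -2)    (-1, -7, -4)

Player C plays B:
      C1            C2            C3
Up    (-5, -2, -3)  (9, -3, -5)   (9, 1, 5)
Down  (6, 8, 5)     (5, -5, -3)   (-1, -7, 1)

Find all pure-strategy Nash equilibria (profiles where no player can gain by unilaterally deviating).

Player A against (C1, F): payoffs -2, 1 → best response Down.
Player A against (C1, B): payoffs -5, 6 → best response Down.
Player A against (C2, F): payoffs -6, 9 → best response Down.
Player A against (C2, B): payoffs 9, 5 → best response Up.
Player A against (C3, F): payoffs -7, -1 → best response Down.
Player A against (C3, B): payoffs 9, -1 → best response Up.
Player B against (Up, F): payoffs 5, -6, -8 → best response C1.
Player B against (Up, B): payoffs -2, -3, 1 → best response C3.
Player B against (Down, F): payoffs -6, 2, -7 → best response C2.
Player B against (Down, B): payoffs 8, -5, -7 → best response C1.
Player C against (Up, C1): payoffs 1, -3 → best response F.
Player C against (Up, C2): payoffs 6, -5 → best response F.
Player C against (Up, C3): payoffs -2, 5 → best response B.
Player C against (Down, C1): payoffs -9, 5 → best response B.
Player C against (Down, C2): payoffs -2, -3 → best response F.
Player C against (Down, C3): payoffs -4, 1 → best response B.
Mutual best responses: (Up, C3, B); (Down, C1, B); (Down, C2, F).

(Up, C3, B) and (Down, C1, B) and (Down, C2, F)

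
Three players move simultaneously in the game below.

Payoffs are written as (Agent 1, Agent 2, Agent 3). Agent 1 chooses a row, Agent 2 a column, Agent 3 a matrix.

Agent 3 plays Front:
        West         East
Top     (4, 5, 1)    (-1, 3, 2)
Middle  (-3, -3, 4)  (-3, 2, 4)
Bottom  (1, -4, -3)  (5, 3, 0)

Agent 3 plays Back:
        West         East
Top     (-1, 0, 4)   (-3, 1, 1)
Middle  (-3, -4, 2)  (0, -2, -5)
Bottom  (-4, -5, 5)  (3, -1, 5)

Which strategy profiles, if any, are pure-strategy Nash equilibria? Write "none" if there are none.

(Bottom, East, Back)

(Top, West, Front): Agent 3 can switch to Back (1 → 4). Not NE.
(Top, West, Back): Agent 2 can switch to East (0 → 1). Not NE.
(Top, East, Front): Agent 1 can switch to Bottom (-1 → 5). Not NE.
(Top, East, Back): Agent 1 can switch to Middle (-3 → 0). Not NE.
(Middle, West, Front): Agent 1 can switch to Top (-3 → 4). Not NE.
(Middle, West, Back): Agent 1 can switch to Top (-3 → -1). Not NE.
(Middle, East, Front): Agent 1 can switch to Top (-3 → -1). Not NE.
(Middle, East, Back): Agent 1 can switch to Bottom (0 → 3). Not NE.
(Bottom, East, Back): Agent 1 gets 3, best alternative 0; Agent 2 gets -1, best alternative -5; Agent 3 gets 5, best alternative 0. No profitable deviation — NE.
(The remaining 3 profiles each have a profitable deviation by the same check.)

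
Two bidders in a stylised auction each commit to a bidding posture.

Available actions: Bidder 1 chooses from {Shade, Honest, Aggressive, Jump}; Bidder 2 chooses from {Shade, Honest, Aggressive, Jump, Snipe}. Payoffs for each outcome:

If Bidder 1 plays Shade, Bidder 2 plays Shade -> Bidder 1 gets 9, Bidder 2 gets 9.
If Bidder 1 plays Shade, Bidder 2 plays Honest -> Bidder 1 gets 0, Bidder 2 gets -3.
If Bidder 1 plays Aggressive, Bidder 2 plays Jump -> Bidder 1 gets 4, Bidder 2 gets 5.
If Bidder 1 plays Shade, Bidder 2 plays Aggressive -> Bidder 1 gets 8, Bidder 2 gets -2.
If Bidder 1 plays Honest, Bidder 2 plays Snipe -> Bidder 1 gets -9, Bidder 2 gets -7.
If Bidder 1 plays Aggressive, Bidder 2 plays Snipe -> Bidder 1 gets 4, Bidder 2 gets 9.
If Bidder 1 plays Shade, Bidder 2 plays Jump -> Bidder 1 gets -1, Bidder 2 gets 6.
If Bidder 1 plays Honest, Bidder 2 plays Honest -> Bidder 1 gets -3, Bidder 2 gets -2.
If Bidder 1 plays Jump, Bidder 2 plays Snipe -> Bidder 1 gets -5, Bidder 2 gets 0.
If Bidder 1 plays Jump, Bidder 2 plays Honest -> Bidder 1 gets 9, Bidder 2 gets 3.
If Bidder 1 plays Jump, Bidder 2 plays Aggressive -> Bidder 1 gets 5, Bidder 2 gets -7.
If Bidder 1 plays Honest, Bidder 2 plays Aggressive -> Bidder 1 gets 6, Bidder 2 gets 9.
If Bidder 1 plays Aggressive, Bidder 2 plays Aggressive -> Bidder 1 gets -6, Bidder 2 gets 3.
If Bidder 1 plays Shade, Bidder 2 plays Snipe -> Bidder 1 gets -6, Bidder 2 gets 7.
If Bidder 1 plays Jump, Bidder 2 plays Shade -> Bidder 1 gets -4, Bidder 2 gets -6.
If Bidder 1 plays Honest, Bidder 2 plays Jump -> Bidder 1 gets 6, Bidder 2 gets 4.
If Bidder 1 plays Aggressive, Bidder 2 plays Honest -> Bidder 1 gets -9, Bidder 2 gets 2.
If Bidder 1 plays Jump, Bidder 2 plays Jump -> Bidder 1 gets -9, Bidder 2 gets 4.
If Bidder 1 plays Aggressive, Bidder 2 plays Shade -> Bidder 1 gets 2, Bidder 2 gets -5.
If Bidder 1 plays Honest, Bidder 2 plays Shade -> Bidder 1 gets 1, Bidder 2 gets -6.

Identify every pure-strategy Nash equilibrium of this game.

The pure Nash equilibria are (Shade, Shade), (Aggressive, Snipe).

(Shade, Shade): Bidder 1 gets 9, best alternative 2; Bidder 2 gets 9, best alternative 7. No profitable deviation — NE.
(Shade, Honest): Bidder 1 can switch to Jump (0 → 9). Not NE.
(Shade, Aggressive): Bidder 2 can switch to Shade (-2 → 9). Not NE.
(Shade, Jump): Bidder 1 can switch to Honest (-1 → 6). Not NE.
(Shade, Snipe): Bidder 1 can switch to Aggressive (-6 → 4). Not NE.
(Honest, Shade): Bidder 1 can switch to Shade (1 → 9). Not NE.
(Honest, Honest): Bidder 1 can switch to Shade (-3 → 0). Not NE.
(Honest, Aggressive): Bidder 1 can switch to Shade (6 → 8). Not NE.
(Honest, Jump): Bidder 2 can switch to Aggressive (4 → 9). Not NE.
(Honest, Snipe): Bidder 1 can switch to Shade (-9 → -6). Not NE.
(Aggressive, Shade): Bidder 1 can switch to Shade (2 → 9). Not NE.
(Aggressive, Snipe): Bidder 1 gets 4, best alternative -5; Bidder 2 gets 9, best alternative 5. No profitable deviation — NE.
(The remaining 8 profiles each have a profitable deviation by the same check.)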